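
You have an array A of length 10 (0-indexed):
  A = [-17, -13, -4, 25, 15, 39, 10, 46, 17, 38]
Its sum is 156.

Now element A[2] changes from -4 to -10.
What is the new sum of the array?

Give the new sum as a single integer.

Answer: 150

Derivation:
Old value at index 2: -4
New value at index 2: -10
Delta = -10 - -4 = -6
New sum = old_sum + delta = 156 + (-6) = 150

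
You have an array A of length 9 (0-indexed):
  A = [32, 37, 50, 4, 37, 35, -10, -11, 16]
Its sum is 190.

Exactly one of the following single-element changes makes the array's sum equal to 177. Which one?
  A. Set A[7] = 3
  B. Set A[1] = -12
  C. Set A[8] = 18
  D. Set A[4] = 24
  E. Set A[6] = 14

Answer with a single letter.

Answer: D

Derivation:
Option A: A[7] -11->3, delta=14, new_sum=190+(14)=204
Option B: A[1] 37->-12, delta=-49, new_sum=190+(-49)=141
Option C: A[8] 16->18, delta=2, new_sum=190+(2)=192
Option D: A[4] 37->24, delta=-13, new_sum=190+(-13)=177 <-- matches target
Option E: A[6] -10->14, delta=24, new_sum=190+(24)=214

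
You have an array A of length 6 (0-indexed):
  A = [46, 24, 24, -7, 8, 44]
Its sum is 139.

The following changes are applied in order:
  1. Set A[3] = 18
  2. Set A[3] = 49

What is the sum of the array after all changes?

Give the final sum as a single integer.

Initial sum: 139
Change 1: A[3] -7 -> 18, delta = 25, sum = 164
Change 2: A[3] 18 -> 49, delta = 31, sum = 195

Answer: 195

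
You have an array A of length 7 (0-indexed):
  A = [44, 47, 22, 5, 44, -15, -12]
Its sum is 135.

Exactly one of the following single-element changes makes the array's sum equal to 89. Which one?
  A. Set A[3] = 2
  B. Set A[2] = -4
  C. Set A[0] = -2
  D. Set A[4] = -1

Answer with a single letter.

Option A: A[3] 5->2, delta=-3, new_sum=135+(-3)=132
Option B: A[2] 22->-4, delta=-26, new_sum=135+(-26)=109
Option C: A[0] 44->-2, delta=-46, new_sum=135+(-46)=89 <-- matches target
Option D: A[4] 44->-1, delta=-45, new_sum=135+(-45)=90

Answer: C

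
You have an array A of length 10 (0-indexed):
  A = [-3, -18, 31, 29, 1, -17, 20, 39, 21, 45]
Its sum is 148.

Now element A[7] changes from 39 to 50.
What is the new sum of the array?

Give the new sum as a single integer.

Answer: 159

Derivation:
Old value at index 7: 39
New value at index 7: 50
Delta = 50 - 39 = 11
New sum = old_sum + delta = 148 + (11) = 159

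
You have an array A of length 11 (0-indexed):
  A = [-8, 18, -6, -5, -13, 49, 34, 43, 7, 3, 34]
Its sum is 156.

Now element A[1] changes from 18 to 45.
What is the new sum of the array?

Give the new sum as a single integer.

Old value at index 1: 18
New value at index 1: 45
Delta = 45 - 18 = 27
New sum = old_sum + delta = 156 + (27) = 183

Answer: 183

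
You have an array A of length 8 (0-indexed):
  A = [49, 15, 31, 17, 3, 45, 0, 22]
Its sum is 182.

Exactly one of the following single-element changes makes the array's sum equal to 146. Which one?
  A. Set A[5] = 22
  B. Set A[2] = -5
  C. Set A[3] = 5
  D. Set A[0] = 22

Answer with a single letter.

Option A: A[5] 45->22, delta=-23, new_sum=182+(-23)=159
Option B: A[2] 31->-5, delta=-36, new_sum=182+(-36)=146 <-- matches target
Option C: A[3] 17->5, delta=-12, new_sum=182+(-12)=170
Option D: A[0] 49->22, delta=-27, new_sum=182+(-27)=155

Answer: B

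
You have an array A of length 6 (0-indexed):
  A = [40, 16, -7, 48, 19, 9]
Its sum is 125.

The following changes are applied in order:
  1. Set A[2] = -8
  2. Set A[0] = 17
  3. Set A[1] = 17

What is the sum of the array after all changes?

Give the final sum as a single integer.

Initial sum: 125
Change 1: A[2] -7 -> -8, delta = -1, sum = 124
Change 2: A[0] 40 -> 17, delta = -23, sum = 101
Change 3: A[1] 16 -> 17, delta = 1, sum = 102

Answer: 102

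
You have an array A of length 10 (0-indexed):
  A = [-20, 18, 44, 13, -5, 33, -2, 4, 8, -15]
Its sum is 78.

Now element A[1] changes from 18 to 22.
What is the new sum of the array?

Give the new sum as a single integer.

Old value at index 1: 18
New value at index 1: 22
Delta = 22 - 18 = 4
New sum = old_sum + delta = 78 + (4) = 82

Answer: 82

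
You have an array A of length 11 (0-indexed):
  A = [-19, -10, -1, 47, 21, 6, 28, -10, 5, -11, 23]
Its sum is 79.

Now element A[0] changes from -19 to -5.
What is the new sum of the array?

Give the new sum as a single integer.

Answer: 93

Derivation:
Old value at index 0: -19
New value at index 0: -5
Delta = -5 - -19 = 14
New sum = old_sum + delta = 79 + (14) = 93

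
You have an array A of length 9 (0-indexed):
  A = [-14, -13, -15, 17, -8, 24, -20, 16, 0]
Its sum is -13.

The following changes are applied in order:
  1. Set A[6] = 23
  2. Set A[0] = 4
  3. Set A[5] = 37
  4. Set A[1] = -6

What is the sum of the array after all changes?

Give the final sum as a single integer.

Initial sum: -13
Change 1: A[6] -20 -> 23, delta = 43, sum = 30
Change 2: A[0] -14 -> 4, delta = 18, sum = 48
Change 3: A[5] 24 -> 37, delta = 13, sum = 61
Change 4: A[1] -13 -> -6, delta = 7, sum = 68

Answer: 68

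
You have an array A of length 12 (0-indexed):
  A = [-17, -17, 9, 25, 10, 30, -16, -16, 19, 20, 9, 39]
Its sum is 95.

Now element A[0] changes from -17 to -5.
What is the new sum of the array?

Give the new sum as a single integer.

Old value at index 0: -17
New value at index 0: -5
Delta = -5 - -17 = 12
New sum = old_sum + delta = 95 + (12) = 107

Answer: 107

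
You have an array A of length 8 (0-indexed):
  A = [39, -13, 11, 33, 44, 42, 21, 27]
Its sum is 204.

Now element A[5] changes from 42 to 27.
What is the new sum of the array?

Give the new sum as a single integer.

Answer: 189

Derivation:
Old value at index 5: 42
New value at index 5: 27
Delta = 27 - 42 = -15
New sum = old_sum + delta = 204 + (-15) = 189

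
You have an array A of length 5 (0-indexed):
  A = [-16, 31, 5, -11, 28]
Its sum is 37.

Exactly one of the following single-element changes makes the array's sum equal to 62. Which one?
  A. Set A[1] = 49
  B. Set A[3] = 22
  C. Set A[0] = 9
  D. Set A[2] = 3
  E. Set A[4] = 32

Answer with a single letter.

Answer: C

Derivation:
Option A: A[1] 31->49, delta=18, new_sum=37+(18)=55
Option B: A[3] -11->22, delta=33, new_sum=37+(33)=70
Option C: A[0] -16->9, delta=25, new_sum=37+(25)=62 <-- matches target
Option D: A[2] 5->3, delta=-2, new_sum=37+(-2)=35
Option E: A[4] 28->32, delta=4, new_sum=37+(4)=41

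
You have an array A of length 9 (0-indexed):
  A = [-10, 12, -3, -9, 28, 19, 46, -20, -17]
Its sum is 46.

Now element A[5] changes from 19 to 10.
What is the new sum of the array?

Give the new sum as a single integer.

Answer: 37

Derivation:
Old value at index 5: 19
New value at index 5: 10
Delta = 10 - 19 = -9
New sum = old_sum + delta = 46 + (-9) = 37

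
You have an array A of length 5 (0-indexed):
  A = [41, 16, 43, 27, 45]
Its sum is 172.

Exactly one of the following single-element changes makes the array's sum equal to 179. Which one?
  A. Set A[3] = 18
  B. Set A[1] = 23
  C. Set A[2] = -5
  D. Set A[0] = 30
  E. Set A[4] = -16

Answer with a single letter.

Option A: A[3] 27->18, delta=-9, new_sum=172+(-9)=163
Option B: A[1] 16->23, delta=7, new_sum=172+(7)=179 <-- matches target
Option C: A[2] 43->-5, delta=-48, new_sum=172+(-48)=124
Option D: A[0] 41->30, delta=-11, new_sum=172+(-11)=161
Option E: A[4] 45->-16, delta=-61, new_sum=172+(-61)=111

Answer: B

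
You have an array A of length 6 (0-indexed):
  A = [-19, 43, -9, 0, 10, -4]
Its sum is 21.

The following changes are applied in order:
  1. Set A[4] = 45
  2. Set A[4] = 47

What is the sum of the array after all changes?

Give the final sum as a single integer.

Answer: 58

Derivation:
Initial sum: 21
Change 1: A[4] 10 -> 45, delta = 35, sum = 56
Change 2: A[4] 45 -> 47, delta = 2, sum = 58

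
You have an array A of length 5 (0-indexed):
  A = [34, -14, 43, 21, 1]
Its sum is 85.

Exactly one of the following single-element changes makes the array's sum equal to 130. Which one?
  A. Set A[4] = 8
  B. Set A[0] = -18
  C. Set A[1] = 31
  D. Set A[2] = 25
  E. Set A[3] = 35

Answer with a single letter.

Option A: A[4] 1->8, delta=7, new_sum=85+(7)=92
Option B: A[0] 34->-18, delta=-52, new_sum=85+(-52)=33
Option C: A[1] -14->31, delta=45, new_sum=85+(45)=130 <-- matches target
Option D: A[2] 43->25, delta=-18, new_sum=85+(-18)=67
Option E: A[3] 21->35, delta=14, new_sum=85+(14)=99

Answer: C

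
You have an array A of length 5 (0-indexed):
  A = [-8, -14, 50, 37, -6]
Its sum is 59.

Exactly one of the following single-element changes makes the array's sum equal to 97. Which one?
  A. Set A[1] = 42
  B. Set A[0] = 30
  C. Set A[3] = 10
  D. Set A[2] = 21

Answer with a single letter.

Option A: A[1] -14->42, delta=56, new_sum=59+(56)=115
Option B: A[0] -8->30, delta=38, new_sum=59+(38)=97 <-- matches target
Option C: A[3] 37->10, delta=-27, new_sum=59+(-27)=32
Option D: A[2] 50->21, delta=-29, new_sum=59+(-29)=30

Answer: B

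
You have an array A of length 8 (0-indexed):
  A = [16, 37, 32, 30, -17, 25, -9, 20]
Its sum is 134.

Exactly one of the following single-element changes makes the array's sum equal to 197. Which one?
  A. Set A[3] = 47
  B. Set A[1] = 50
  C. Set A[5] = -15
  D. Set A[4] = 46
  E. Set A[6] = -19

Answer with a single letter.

Option A: A[3] 30->47, delta=17, new_sum=134+(17)=151
Option B: A[1] 37->50, delta=13, new_sum=134+(13)=147
Option C: A[5] 25->-15, delta=-40, new_sum=134+(-40)=94
Option D: A[4] -17->46, delta=63, new_sum=134+(63)=197 <-- matches target
Option E: A[6] -9->-19, delta=-10, new_sum=134+(-10)=124

Answer: D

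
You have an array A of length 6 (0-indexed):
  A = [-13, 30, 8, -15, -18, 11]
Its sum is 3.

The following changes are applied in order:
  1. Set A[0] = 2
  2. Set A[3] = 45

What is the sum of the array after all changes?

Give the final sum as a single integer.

Initial sum: 3
Change 1: A[0] -13 -> 2, delta = 15, sum = 18
Change 2: A[3] -15 -> 45, delta = 60, sum = 78

Answer: 78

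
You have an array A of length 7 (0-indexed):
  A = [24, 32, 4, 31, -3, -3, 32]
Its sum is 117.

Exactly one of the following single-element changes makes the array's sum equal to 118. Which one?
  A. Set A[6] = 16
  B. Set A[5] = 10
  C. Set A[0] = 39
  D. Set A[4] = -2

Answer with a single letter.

Option A: A[6] 32->16, delta=-16, new_sum=117+(-16)=101
Option B: A[5] -3->10, delta=13, new_sum=117+(13)=130
Option C: A[0] 24->39, delta=15, new_sum=117+(15)=132
Option D: A[4] -3->-2, delta=1, new_sum=117+(1)=118 <-- matches target

Answer: D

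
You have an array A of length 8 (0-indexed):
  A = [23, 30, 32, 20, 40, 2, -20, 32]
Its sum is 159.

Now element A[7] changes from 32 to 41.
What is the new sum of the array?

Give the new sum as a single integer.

Answer: 168

Derivation:
Old value at index 7: 32
New value at index 7: 41
Delta = 41 - 32 = 9
New sum = old_sum + delta = 159 + (9) = 168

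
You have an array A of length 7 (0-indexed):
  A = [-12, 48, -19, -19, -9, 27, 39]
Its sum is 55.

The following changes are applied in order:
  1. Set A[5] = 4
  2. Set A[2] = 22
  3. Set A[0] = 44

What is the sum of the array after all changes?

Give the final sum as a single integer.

Initial sum: 55
Change 1: A[5] 27 -> 4, delta = -23, sum = 32
Change 2: A[2] -19 -> 22, delta = 41, sum = 73
Change 3: A[0] -12 -> 44, delta = 56, sum = 129

Answer: 129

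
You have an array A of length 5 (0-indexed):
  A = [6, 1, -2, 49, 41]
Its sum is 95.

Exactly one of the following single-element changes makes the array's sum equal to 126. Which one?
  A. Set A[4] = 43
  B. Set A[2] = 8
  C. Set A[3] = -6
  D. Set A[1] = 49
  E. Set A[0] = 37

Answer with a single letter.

Option A: A[4] 41->43, delta=2, new_sum=95+(2)=97
Option B: A[2] -2->8, delta=10, new_sum=95+(10)=105
Option C: A[3] 49->-6, delta=-55, new_sum=95+(-55)=40
Option D: A[1] 1->49, delta=48, new_sum=95+(48)=143
Option E: A[0] 6->37, delta=31, new_sum=95+(31)=126 <-- matches target

Answer: E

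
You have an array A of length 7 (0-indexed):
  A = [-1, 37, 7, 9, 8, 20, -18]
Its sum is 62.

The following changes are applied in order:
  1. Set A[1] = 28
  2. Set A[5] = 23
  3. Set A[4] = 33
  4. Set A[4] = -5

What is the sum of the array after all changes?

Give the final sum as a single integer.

Answer: 43

Derivation:
Initial sum: 62
Change 1: A[1] 37 -> 28, delta = -9, sum = 53
Change 2: A[5] 20 -> 23, delta = 3, sum = 56
Change 3: A[4] 8 -> 33, delta = 25, sum = 81
Change 4: A[4] 33 -> -5, delta = -38, sum = 43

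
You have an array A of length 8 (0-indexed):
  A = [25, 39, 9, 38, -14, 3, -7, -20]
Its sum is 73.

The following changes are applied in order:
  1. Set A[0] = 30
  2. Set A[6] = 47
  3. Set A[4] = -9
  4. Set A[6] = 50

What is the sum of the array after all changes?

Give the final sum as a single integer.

Initial sum: 73
Change 1: A[0] 25 -> 30, delta = 5, sum = 78
Change 2: A[6] -7 -> 47, delta = 54, sum = 132
Change 3: A[4] -14 -> -9, delta = 5, sum = 137
Change 4: A[6] 47 -> 50, delta = 3, sum = 140

Answer: 140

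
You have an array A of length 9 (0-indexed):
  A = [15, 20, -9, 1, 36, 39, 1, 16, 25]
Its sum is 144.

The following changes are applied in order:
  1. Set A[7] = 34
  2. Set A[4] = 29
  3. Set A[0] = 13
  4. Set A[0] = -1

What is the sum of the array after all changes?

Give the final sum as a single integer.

Initial sum: 144
Change 1: A[7] 16 -> 34, delta = 18, sum = 162
Change 2: A[4] 36 -> 29, delta = -7, sum = 155
Change 3: A[0] 15 -> 13, delta = -2, sum = 153
Change 4: A[0] 13 -> -1, delta = -14, sum = 139

Answer: 139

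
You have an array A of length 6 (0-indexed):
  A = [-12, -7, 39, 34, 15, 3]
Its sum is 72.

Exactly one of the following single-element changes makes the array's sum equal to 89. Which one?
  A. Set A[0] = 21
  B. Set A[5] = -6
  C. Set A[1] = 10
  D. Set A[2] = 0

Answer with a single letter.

Option A: A[0] -12->21, delta=33, new_sum=72+(33)=105
Option B: A[5] 3->-6, delta=-9, new_sum=72+(-9)=63
Option C: A[1] -7->10, delta=17, new_sum=72+(17)=89 <-- matches target
Option D: A[2] 39->0, delta=-39, new_sum=72+(-39)=33

Answer: C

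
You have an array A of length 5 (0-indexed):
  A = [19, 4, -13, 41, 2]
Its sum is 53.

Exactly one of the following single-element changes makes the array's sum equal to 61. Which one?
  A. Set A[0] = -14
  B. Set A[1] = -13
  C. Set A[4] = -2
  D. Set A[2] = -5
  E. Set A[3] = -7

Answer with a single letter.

Answer: D

Derivation:
Option A: A[0] 19->-14, delta=-33, new_sum=53+(-33)=20
Option B: A[1] 4->-13, delta=-17, new_sum=53+(-17)=36
Option C: A[4] 2->-2, delta=-4, new_sum=53+(-4)=49
Option D: A[2] -13->-5, delta=8, new_sum=53+(8)=61 <-- matches target
Option E: A[3] 41->-7, delta=-48, new_sum=53+(-48)=5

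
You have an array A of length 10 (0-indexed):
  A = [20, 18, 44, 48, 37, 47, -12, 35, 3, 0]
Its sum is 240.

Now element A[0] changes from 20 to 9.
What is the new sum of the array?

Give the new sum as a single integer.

Answer: 229

Derivation:
Old value at index 0: 20
New value at index 0: 9
Delta = 9 - 20 = -11
New sum = old_sum + delta = 240 + (-11) = 229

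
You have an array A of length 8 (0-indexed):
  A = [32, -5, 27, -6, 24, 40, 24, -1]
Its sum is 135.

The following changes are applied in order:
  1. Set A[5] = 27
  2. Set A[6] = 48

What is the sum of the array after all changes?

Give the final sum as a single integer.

Initial sum: 135
Change 1: A[5] 40 -> 27, delta = -13, sum = 122
Change 2: A[6] 24 -> 48, delta = 24, sum = 146

Answer: 146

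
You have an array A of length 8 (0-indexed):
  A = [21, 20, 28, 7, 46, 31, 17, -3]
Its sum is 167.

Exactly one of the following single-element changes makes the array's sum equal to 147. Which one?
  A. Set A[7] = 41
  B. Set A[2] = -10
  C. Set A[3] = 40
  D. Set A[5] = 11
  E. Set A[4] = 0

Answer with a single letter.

Answer: D

Derivation:
Option A: A[7] -3->41, delta=44, new_sum=167+(44)=211
Option B: A[2] 28->-10, delta=-38, new_sum=167+(-38)=129
Option C: A[3] 7->40, delta=33, new_sum=167+(33)=200
Option D: A[5] 31->11, delta=-20, new_sum=167+(-20)=147 <-- matches target
Option E: A[4] 46->0, delta=-46, new_sum=167+(-46)=121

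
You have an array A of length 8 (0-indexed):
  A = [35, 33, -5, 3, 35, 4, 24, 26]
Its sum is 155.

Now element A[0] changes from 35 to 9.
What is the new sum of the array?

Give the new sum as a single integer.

Answer: 129

Derivation:
Old value at index 0: 35
New value at index 0: 9
Delta = 9 - 35 = -26
New sum = old_sum + delta = 155 + (-26) = 129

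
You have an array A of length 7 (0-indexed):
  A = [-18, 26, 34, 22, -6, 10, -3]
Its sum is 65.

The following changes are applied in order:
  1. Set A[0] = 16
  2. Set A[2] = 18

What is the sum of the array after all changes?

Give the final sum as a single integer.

Answer: 83

Derivation:
Initial sum: 65
Change 1: A[0] -18 -> 16, delta = 34, sum = 99
Change 2: A[2] 34 -> 18, delta = -16, sum = 83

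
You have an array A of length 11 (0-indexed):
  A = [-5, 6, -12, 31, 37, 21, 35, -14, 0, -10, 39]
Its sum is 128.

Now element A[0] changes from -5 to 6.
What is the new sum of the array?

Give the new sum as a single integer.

Old value at index 0: -5
New value at index 0: 6
Delta = 6 - -5 = 11
New sum = old_sum + delta = 128 + (11) = 139

Answer: 139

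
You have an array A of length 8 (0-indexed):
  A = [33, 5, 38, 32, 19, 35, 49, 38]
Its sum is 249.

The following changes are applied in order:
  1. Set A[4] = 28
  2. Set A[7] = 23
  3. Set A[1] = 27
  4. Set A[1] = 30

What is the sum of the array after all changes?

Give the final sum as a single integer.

Answer: 268

Derivation:
Initial sum: 249
Change 1: A[4] 19 -> 28, delta = 9, sum = 258
Change 2: A[7] 38 -> 23, delta = -15, sum = 243
Change 3: A[1] 5 -> 27, delta = 22, sum = 265
Change 4: A[1] 27 -> 30, delta = 3, sum = 268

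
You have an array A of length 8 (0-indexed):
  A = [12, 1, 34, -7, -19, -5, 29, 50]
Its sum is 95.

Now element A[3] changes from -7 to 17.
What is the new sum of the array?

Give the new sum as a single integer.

Answer: 119

Derivation:
Old value at index 3: -7
New value at index 3: 17
Delta = 17 - -7 = 24
New sum = old_sum + delta = 95 + (24) = 119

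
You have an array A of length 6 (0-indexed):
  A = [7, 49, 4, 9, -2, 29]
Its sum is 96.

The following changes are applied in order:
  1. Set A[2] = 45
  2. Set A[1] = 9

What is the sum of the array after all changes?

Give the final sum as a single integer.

Answer: 97

Derivation:
Initial sum: 96
Change 1: A[2] 4 -> 45, delta = 41, sum = 137
Change 2: A[1] 49 -> 9, delta = -40, sum = 97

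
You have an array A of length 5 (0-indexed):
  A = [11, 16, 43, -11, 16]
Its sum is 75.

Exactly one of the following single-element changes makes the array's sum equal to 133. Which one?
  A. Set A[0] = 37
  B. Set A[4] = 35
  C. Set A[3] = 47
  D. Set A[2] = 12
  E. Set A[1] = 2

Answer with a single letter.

Answer: C

Derivation:
Option A: A[0] 11->37, delta=26, new_sum=75+(26)=101
Option B: A[4] 16->35, delta=19, new_sum=75+(19)=94
Option C: A[3] -11->47, delta=58, new_sum=75+(58)=133 <-- matches target
Option D: A[2] 43->12, delta=-31, new_sum=75+(-31)=44
Option E: A[1] 16->2, delta=-14, new_sum=75+(-14)=61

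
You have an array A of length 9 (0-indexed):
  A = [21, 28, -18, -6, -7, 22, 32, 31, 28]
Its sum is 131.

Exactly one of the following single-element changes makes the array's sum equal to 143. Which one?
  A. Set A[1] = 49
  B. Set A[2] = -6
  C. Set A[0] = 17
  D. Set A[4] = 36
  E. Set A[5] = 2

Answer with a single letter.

Answer: B

Derivation:
Option A: A[1] 28->49, delta=21, new_sum=131+(21)=152
Option B: A[2] -18->-6, delta=12, new_sum=131+(12)=143 <-- matches target
Option C: A[0] 21->17, delta=-4, new_sum=131+(-4)=127
Option D: A[4] -7->36, delta=43, new_sum=131+(43)=174
Option E: A[5] 22->2, delta=-20, new_sum=131+(-20)=111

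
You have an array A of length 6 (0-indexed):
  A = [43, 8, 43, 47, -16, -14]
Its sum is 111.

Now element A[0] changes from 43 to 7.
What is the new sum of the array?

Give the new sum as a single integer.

Old value at index 0: 43
New value at index 0: 7
Delta = 7 - 43 = -36
New sum = old_sum + delta = 111 + (-36) = 75

Answer: 75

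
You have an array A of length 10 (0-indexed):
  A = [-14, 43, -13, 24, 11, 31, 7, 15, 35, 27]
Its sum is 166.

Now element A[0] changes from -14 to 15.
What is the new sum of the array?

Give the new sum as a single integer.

Answer: 195

Derivation:
Old value at index 0: -14
New value at index 0: 15
Delta = 15 - -14 = 29
New sum = old_sum + delta = 166 + (29) = 195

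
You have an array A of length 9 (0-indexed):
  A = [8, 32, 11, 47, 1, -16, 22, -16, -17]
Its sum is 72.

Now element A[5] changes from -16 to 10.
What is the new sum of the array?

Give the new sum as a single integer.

Old value at index 5: -16
New value at index 5: 10
Delta = 10 - -16 = 26
New sum = old_sum + delta = 72 + (26) = 98

Answer: 98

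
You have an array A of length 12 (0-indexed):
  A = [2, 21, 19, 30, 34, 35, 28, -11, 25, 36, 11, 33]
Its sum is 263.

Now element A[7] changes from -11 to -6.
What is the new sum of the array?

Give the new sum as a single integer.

Answer: 268

Derivation:
Old value at index 7: -11
New value at index 7: -6
Delta = -6 - -11 = 5
New sum = old_sum + delta = 263 + (5) = 268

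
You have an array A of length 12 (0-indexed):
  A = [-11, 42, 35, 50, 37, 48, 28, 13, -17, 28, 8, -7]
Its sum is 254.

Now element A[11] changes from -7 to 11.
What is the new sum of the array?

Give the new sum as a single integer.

Answer: 272

Derivation:
Old value at index 11: -7
New value at index 11: 11
Delta = 11 - -7 = 18
New sum = old_sum + delta = 254 + (18) = 272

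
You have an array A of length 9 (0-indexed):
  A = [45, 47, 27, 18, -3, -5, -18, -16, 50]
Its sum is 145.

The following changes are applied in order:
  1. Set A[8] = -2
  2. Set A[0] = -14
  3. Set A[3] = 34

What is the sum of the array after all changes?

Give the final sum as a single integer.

Initial sum: 145
Change 1: A[8] 50 -> -2, delta = -52, sum = 93
Change 2: A[0] 45 -> -14, delta = -59, sum = 34
Change 3: A[3] 18 -> 34, delta = 16, sum = 50

Answer: 50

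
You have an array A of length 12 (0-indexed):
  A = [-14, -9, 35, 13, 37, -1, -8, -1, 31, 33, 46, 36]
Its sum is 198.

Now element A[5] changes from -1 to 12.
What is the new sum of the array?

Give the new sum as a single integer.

Answer: 211

Derivation:
Old value at index 5: -1
New value at index 5: 12
Delta = 12 - -1 = 13
New sum = old_sum + delta = 198 + (13) = 211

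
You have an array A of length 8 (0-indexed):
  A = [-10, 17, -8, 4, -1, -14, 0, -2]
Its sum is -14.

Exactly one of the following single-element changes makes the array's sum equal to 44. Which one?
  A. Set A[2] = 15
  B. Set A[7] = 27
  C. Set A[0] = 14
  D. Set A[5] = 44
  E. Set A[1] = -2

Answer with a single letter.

Answer: D

Derivation:
Option A: A[2] -8->15, delta=23, new_sum=-14+(23)=9
Option B: A[7] -2->27, delta=29, new_sum=-14+(29)=15
Option C: A[0] -10->14, delta=24, new_sum=-14+(24)=10
Option D: A[5] -14->44, delta=58, new_sum=-14+(58)=44 <-- matches target
Option E: A[1] 17->-2, delta=-19, new_sum=-14+(-19)=-33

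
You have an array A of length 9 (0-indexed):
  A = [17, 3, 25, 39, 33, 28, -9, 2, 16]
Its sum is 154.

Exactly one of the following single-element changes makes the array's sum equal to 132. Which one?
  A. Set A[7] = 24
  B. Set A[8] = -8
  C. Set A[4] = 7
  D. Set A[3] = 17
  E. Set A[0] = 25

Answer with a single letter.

Answer: D

Derivation:
Option A: A[7] 2->24, delta=22, new_sum=154+(22)=176
Option B: A[8] 16->-8, delta=-24, new_sum=154+(-24)=130
Option C: A[4] 33->7, delta=-26, new_sum=154+(-26)=128
Option D: A[3] 39->17, delta=-22, new_sum=154+(-22)=132 <-- matches target
Option E: A[0] 17->25, delta=8, new_sum=154+(8)=162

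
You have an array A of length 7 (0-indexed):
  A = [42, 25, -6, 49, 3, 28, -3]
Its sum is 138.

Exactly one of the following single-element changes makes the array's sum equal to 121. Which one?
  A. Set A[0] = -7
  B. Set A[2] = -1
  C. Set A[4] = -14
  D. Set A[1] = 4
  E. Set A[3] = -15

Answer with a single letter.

Option A: A[0] 42->-7, delta=-49, new_sum=138+(-49)=89
Option B: A[2] -6->-1, delta=5, new_sum=138+(5)=143
Option C: A[4] 3->-14, delta=-17, new_sum=138+(-17)=121 <-- matches target
Option D: A[1] 25->4, delta=-21, new_sum=138+(-21)=117
Option E: A[3] 49->-15, delta=-64, new_sum=138+(-64)=74

Answer: C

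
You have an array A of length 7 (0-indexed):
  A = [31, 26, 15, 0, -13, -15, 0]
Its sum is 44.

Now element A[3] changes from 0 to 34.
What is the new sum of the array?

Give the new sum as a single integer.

Answer: 78

Derivation:
Old value at index 3: 0
New value at index 3: 34
Delta = 34 - 0 = 34
New sum = old_sum + delta = 44 + (34) = 78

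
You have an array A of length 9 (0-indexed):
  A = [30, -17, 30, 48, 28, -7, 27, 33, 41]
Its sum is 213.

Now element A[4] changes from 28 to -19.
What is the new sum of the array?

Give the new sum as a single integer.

Old value at index 4: 28
New value at index 4: -19
Delta = -19 - 28 = -47
New sum = old_sum + delta = 213 + (-47) = 166

Answer: 166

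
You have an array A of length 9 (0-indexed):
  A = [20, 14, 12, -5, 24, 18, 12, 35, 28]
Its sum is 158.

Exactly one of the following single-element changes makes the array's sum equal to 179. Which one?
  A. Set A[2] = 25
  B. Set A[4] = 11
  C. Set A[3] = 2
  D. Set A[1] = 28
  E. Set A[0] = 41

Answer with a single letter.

Answer: E

Derivation:
Option A: A[2] 12->25, delta=13, new_sum=158+(13)=171
Option B: A[4] 24->11, delta=-13, new_sum=158+(-13)=145
Option C: A[3] -5->2, delta=7, new_sum=158+(7)=165
Option D: A[1] 14->28, delta=14, new_sum=158+(14)=172
Option E: A[0] 20->41, delta=21, new_sum=158+(21)=179 <-- matches target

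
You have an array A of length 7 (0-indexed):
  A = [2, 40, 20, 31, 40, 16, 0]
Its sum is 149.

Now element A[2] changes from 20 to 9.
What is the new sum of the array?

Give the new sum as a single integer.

Old value at index 2: 20
New value at index 2: 9
Delta = 9 - 20 = -11
New sum = old_sum + delta = 149 + (-11) = 138

Answer: 138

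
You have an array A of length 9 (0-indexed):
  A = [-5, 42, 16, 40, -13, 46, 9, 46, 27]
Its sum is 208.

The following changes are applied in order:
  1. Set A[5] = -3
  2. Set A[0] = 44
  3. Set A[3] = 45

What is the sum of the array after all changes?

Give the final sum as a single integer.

Initial sum: 208
Change 1: A[5] 46 -> -3, delta = -49, sum = 159
Change 2: A[0] -5 -> 44, delta = 49, sum = 208
Change 3: A[3] 40 -> 45, delta = 5, sum = 213

Answer: 213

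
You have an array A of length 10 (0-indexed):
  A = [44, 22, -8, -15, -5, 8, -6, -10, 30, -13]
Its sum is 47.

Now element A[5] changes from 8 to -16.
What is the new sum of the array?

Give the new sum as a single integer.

Answer: 23

Derivation:
Old value at index 5: 8
New value at index 5: -16
Delta = -16 - 8 = -24
New sum = old_sum + delta = 47 + (-24) = 23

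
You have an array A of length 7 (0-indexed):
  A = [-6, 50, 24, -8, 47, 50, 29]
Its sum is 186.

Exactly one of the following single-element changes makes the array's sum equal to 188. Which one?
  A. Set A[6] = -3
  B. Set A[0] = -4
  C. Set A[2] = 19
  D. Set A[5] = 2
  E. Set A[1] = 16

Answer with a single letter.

Option A: A[6] 29->-3, delta=-32, new_sum=186+(-32)=154
Option B: A[0] -6->-4, delta=2, new_sum=186+(2)=188 <-- matches target
Option C: A[2] 24->19, delta=-5, new_sum=186+(-5)=181
Option D: A[5] 50->2, delta=-48, new_sum=186+(-48)=138
Option E: A[1] 50->16, delta=-34, new_sum=186+(-34)=152

Answer: B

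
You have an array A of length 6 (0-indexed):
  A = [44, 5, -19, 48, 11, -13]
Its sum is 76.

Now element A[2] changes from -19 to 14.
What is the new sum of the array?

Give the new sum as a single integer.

Old value at index 2: -19
New value at index 2: 14
Delta = 14 - -19 = 33
New sum = old_sum + delta = 76 + (33) = 109

Answer: 109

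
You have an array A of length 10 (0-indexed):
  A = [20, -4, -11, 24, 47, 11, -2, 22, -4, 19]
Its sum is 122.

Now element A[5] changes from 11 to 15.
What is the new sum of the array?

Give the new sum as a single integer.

Old value at index 5: 11
New value at index 5: 15
Delta = 15 - 11 = 4
New sum = old_sum + delta = 122 + (4) = 126

Answer: 126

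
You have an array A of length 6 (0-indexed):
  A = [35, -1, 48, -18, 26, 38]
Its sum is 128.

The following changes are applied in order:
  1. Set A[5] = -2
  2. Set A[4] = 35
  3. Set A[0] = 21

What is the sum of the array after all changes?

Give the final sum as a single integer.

Initial sum: 128
Change 1: A[5] 38 -> -2, delta = -40, sum = 88
Change 2: A[4] 26 -> 35, delta = 9, sum = 97
Change 3: A[0] 35 -> 21, delta = -14, sum = 83

Answer: 83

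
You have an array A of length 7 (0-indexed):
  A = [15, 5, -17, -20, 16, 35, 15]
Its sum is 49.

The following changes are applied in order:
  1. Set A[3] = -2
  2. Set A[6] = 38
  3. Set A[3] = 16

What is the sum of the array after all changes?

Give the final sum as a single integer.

Answer: 108

Derivation:
Initial sum: 49
Change 1: A[3] -20 -> -2, delta = 18, sum = 67
Change 2: A[6] 15 -> 38, delta = 23, sum = 90
Change 3: A[3] -2 -> 16, delta = 18, sum = 108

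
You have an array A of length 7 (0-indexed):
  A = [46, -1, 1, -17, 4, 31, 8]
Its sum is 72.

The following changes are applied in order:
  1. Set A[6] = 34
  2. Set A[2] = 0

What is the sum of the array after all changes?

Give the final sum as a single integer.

Initial sum: 72
Change 1: A[6] 8 -> 34, delta = 26, sum = 98
Change 2: A[2] 1 -> 0, delta = -1, sum = 97

Answer: 97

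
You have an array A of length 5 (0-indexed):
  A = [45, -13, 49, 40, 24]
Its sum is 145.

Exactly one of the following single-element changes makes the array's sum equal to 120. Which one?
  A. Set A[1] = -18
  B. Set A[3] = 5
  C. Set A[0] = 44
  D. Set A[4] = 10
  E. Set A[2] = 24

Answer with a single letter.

Answer: E

Derivation:
Option A: A[1] -13->-18, delta=-5, new_sum=145+(-5)=140
Option B: A[3] 40->5, delta=-35, new_sum=145+(-35)=110
Option C: A[0] 45->44, delta=-1, new_sum=145+(-1)=144
Option D: A[4] 24->10, delta=-14, new_sum=145+(-14)=131
Option E: A[2] 49->24, delta=-25, new_sum=145+(-25)=120 <-- matches target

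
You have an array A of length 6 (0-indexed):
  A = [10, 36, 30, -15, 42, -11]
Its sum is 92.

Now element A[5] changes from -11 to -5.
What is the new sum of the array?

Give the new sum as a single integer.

Old value at index 5: -11
New value at index 5: -5
Delta = -5 - -11 = 6
New sum = old_sum + delta = 92 + (6) = 98

Answer: 98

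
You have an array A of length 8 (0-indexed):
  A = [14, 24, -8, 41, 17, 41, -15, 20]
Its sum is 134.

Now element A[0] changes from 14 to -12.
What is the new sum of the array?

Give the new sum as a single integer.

Answer: 108

Derivation:
Old value at index 0: 14
New value at index 0: -12
Delta = -12 - 14 = -26
New sum = old_sum + delta = 134 + (-26) = 108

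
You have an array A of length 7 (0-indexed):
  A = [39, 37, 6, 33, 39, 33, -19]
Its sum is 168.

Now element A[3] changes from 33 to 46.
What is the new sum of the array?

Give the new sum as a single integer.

Answer: 181

Derivation:
Old value at index 3: 33
New value at index 3: 46
Delta = 46 - 33 = 13
New sum = old_sum + delta = 168 + (13) = 181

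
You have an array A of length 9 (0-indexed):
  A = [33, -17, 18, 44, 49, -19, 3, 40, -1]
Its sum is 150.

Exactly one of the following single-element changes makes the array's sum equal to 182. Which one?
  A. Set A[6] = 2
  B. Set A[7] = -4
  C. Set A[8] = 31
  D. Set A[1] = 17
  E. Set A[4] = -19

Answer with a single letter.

Answer: C

Derivation:
Option A: A[6] 3->2, delta=-1, new_sum=150+(-1)=149
Option B: A[7] 40->-4, delta=-44, new_sum=150+(-44)=106
Option C: A[8] -1->31, delta=32, new_sum=150+(32)=182 <-- matches target
Option D: A[1] -17->17, delta=34, new_sum=150+(34)=184
Option E: A[4] 49->-19, delta=-68, new_sum=150+(-68)=82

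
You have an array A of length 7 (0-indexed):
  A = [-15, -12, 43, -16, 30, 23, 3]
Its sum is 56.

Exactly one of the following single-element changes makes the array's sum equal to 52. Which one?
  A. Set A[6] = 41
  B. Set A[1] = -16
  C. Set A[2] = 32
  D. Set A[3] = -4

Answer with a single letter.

Answer: B

Derivation:
Option A: A[6] 3->41, delta=38, new_sum=56+(38)=94
Option B: A[1] -12->-16, delta=-4, new_sum=56+(-4)=52 <-- matches target
Option C: A[2] 43->32, delta=-11, new_sum=56+(-11)=45
Option D: A[3] -16->-4, delta=12, new_sum=56+(12)=68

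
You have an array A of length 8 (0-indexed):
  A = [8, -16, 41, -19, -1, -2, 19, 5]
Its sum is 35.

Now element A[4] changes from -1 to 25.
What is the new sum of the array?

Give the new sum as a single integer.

Answer: 61

Derivation:
Old value at index 4: -1
New value at index 4: 25
Delta = 25 - -1 = 26
New sum = old_sum + delta = 35 + (26) = 61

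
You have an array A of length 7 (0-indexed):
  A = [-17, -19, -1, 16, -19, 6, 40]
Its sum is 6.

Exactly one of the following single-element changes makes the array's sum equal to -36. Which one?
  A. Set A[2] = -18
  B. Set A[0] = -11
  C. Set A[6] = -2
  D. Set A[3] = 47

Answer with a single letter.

Option A: A[2] -1->-18, delta=-17, new_sum=6+(-17)=-11
Option B: A[0] -17->-11, delta=6, new_sum=6+(6)=12
Option C: A[6] 40->-2, delta=-42, new_sum=6+(-42)=-36 <-- matches target
Option D: A[3] 16->47, delta=31, new_sum=6+(31)=37

Answer: C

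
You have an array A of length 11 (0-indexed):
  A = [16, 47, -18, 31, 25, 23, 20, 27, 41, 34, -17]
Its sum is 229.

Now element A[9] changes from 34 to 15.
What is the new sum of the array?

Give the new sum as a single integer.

Old value at index 9: 34
New value at index 9: 15
Delta = 15 - 34 = -19
New sum = old_sum + delta = 229 + (-19) = 210

Answer: 210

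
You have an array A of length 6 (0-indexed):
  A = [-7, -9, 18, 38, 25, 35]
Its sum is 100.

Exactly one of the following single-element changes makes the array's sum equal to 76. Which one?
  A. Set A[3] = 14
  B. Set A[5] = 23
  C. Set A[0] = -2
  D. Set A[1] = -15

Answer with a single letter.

Answer: A

Derivation:
Option A: A[3] 38->14, delta=-24, new_sum=100+(-24)=76 <-- matches target
Option B: A[5] 35->23, delta=-12, new_sum=100+(-12)=88
Option C: A[0] -7->-2, delta=5, new_sum=100+(5)=105
Option D: A[1] -9->-15, delta=-6, new_sum=100+(-6)=94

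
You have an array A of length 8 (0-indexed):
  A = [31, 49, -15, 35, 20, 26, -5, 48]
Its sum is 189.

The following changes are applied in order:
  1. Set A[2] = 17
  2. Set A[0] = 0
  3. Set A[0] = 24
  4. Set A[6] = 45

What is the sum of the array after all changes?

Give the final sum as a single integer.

Answer: 264

Derivation:
Initial sum: 189
Change 1: A[2] -15 -> 17, delta = 32, sum = 221
Change 2: A[0] 31 -> 0, delta = -31, sum = 190
Change 3: A[0] 0 -> 24, delta = 24, sum = 214
Change 4: A[6] -5 -> 45, delta = 50, sum = 264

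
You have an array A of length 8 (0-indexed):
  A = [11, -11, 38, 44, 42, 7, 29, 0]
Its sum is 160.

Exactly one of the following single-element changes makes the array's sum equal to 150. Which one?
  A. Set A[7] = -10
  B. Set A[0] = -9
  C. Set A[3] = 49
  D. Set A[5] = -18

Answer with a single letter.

Answer: A

Derivation:
Option A: A[7] 0->-10, delta=-10, new_sum=160+(-10)=150 <-- matches target
Option B: A[0] 11->-9, delta=-20, new_sum=160+(-20)=140
Option C: A[3] 44->49, delta=5, new_sum=160+(5)=165
Option D: A[5] 7->-18, delta=-25, new_sum=160+(-25)=135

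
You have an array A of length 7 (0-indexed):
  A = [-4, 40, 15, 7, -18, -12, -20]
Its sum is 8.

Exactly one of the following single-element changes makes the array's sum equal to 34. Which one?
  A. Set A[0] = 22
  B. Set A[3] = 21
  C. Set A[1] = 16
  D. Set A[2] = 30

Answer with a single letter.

Answer: A

Derivation:
Option A: A[0] -4->22, delta=26, new_sum=8+(26)=34 <-- matches target
Option B: A[3] 7->21, delta=14, new_sum=8+(14)=22
Option C: A[1] 40->16, delta=-24, new_sum=8+(-24)=-16
Option D: A[2] 15->30, delta=15, new_sum=8+(15)=23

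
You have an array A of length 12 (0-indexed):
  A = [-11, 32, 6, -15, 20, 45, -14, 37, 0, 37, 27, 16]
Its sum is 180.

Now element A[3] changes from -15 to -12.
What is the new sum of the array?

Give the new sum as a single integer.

Old value at index 3: -15
New value at index 3: -12
Delta = -12 - -15 = 3
New sum = old_sum + delta = 180 + (3) = 183

Answer: 183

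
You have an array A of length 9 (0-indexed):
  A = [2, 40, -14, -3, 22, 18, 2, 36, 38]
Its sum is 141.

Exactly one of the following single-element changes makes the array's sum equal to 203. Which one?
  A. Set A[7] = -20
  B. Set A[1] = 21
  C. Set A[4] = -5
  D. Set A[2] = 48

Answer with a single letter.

Answer: D

Derivation:
Option A: A[7] 36->-20, delta=-56, new_sum=141+(-56)=85
Option B: A[1] 40->21, delta=-19, new_sum=141+(-19)=122
Option C: A[4] 22->-5, delta=-27, new_sum=141+(-27)=114
Option D: A[2] -14->48, delta=62, new_sum=141+(62)=203 <-- matches target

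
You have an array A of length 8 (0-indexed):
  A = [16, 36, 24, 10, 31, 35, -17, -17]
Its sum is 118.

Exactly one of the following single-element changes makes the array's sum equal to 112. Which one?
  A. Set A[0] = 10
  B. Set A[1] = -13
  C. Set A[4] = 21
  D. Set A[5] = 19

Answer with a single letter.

Option A: A[0] 16->10, delta=-6, new_sum=118+(-6)=112 <-- matches target
Option B: A[1] 36->-13, delta=-49, new_sum=118+(-49)=69
Option C: A[4] 31->21, delta=-10, new_sum=118+(-10)=108
Option D: A[5] 35->19, delta=-16, new_sum=118+(-16)=102

Answer: A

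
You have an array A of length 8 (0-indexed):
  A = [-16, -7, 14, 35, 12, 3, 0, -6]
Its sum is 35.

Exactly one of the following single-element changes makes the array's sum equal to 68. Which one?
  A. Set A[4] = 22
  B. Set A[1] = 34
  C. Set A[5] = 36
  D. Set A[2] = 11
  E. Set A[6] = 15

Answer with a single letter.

Option A: A[4] 12->22, delta=10, new_sum=35+(10)=45
Option B: A[1] -7->34, delta=41, new_sum=35+(41)=76
Option C: A[5] 3->36, delta=33, new_sum=35+(33)=68 <-- matches target
Option D: A[2] 14->11, delta=-3, new_sum=35+(-3)=32
Option E: A[6] 0->15, delta=15, new_sum=35+(15)=50

Answer: C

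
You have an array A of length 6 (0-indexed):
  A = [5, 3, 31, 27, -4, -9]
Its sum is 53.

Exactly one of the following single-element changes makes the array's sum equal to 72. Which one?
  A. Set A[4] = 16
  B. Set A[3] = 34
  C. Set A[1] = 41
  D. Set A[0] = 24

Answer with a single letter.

Option A: A[4] -4->16, delta=20, new_sum=53+(20)=73
Option B: A[3] 27->34, delta=7, new_sum=53+(7)=60
Option C: A[1] 3->41, delta=38, new_sum=53+(38)=91
Option D: A[0] 5->24, delta=19, new_sum=53+(19)=72 <-- matches target

Answer: D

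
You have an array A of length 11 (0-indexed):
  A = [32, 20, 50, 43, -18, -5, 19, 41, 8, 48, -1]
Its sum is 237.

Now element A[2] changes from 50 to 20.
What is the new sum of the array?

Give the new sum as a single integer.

Answer: 207

Derivation:
Old value at index 2: 50
New value at index 2: 20
Delta = 20 - 50 = -30
New sum = old_sum + delta = 237 + (-30) = 207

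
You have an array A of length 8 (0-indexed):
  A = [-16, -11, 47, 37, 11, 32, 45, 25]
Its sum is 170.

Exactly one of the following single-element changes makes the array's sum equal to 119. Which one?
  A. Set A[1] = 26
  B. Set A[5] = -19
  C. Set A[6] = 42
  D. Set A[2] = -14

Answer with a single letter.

Option A: A[1] -11->26, delta=37, new_sum=170+(37)=207
Option B: A[5] 32->-19, delta=-51, new_sum=170+(-51)=119 <-- matches target
Option C: A[6] 45->42, delta=-3, new_sum=170+(-3)=167
Option D: A[2] 47->-14, delta=-61, new_sum=170+(-61)=109

Answer: B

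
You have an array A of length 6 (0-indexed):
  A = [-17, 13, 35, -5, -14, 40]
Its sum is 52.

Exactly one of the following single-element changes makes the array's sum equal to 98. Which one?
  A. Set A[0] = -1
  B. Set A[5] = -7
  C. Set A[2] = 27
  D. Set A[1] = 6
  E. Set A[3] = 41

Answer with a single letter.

Answer: E

Derivation:
Option A: A[0] -17->-1, delta=16, new_sum=52+(16)=68
Option B: A[5] 40->-7, delta=-47, new_sum=52+(-47)=5
Option C: A[2] 35->27, delta=-8, new_sum=52+(-8)=44
Option D: A[1] 13->6, delta=-7, new_sum=52+(-7)=45
Option E: A[3] -5->41, delta=46, new_sum=52+(46)=98 <-- matches target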